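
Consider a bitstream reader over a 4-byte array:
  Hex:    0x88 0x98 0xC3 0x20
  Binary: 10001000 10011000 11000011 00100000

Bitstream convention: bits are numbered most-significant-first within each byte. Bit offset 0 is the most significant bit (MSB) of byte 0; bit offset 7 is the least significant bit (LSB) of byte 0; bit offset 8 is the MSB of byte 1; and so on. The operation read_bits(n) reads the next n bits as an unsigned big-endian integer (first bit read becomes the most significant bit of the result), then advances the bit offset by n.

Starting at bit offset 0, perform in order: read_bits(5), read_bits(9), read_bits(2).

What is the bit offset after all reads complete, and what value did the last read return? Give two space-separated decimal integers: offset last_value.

Answer: 16 0

Derivation:
Read 1: bits[0:5] width=5 -> value=17 (bin 10001); offset now 5 = byte 0 bit 5; 27 bits remain
Read 2: bits[5:14] width=9 -> value=38 (bin 000100110); offset now 14 = byte 1 bit 6; 18 bits remain
Read 3: bits[14:16] width=2 -> value=0 (bin 00); offset now 16 = byte 2 bit 0; 16 bits remain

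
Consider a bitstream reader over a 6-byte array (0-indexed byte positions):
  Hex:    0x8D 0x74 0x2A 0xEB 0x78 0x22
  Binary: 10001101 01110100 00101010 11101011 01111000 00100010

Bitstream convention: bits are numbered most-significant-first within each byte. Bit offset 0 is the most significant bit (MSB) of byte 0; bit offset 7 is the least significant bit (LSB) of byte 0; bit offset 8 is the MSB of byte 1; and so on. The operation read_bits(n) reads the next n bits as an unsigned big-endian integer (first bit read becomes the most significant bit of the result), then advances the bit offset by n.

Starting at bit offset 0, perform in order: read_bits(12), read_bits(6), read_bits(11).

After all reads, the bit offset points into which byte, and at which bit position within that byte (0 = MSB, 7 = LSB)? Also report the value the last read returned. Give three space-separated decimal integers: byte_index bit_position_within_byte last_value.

Answer: 3 5 1373

Derivation:
Read 1: bits[0:12] width=12 -> value=2263 (bin 100011010111); offset now 12 = byte 1 bit 4; 36 bits remain
Read 2: bits[12:18] width=6 -> value=16 (bin 010000); offset now 18 = byte 2 bit 2; 30 bits remain
Read 3: bits[18:29] width=11 -> value=1373 (bin 10101011101); offset now 29 = byte 3 bit 5; 19 bits remain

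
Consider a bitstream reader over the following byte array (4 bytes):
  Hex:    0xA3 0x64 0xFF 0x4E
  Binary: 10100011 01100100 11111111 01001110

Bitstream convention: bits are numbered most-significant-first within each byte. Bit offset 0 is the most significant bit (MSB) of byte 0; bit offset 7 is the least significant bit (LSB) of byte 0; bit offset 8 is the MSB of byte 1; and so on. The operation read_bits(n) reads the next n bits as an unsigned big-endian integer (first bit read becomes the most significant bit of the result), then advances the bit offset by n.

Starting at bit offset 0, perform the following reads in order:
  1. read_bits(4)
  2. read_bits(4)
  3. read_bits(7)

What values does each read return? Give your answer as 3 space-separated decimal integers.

Read 1: bits[0:4] width=4 -> value=10 (bin 1010); offset now 4 = byte 0 bit 4; 28 bits remain
Read 2: bits[4:8] width=4 -> value=3 (bin 0011); offset now 8 = byte 1 bit 0; 24 bits remain
Read 3: bits[8:15] width=7 -> value=50 (bin 0110010); offset now 15 = byte 1 bit 7; 17 bits remain

Answer: 10 3 50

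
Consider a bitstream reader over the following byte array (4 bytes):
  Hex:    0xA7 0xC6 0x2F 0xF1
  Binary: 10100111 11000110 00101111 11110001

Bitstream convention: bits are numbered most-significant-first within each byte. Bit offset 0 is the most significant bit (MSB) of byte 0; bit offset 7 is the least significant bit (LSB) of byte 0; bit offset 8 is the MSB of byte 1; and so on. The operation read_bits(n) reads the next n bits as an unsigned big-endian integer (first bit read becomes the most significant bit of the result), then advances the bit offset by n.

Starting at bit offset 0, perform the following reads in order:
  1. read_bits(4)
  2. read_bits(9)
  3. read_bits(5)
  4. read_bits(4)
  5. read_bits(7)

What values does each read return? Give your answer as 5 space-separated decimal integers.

Read 1: bits[0:4] width=4 -> value=10 (bin 1010); offset now 4 = byte 0 bit 4; 28 bits remain
Read 2: bits[4:13] width=9 -> value=248 (bin 011111000); offset now 13 = byte 1 bit 5; 19 bits remain
Read 3: bits[13:18] width=5 -> value=24 (bin 11000); offset now 18 = byte 2 bit 2; 14 bits remain
Read 4: bits[18:22] width=4 -> value=11 (bin 1011); offset now 22 = byte 2 bit 6; 10 bits remain
Read 5: bits[22:29] width=7 -> value=126 (bin 1111110); offset now 29 = byte 3 bit 5; 3 bits remain

Answer: 10 248 24 11 126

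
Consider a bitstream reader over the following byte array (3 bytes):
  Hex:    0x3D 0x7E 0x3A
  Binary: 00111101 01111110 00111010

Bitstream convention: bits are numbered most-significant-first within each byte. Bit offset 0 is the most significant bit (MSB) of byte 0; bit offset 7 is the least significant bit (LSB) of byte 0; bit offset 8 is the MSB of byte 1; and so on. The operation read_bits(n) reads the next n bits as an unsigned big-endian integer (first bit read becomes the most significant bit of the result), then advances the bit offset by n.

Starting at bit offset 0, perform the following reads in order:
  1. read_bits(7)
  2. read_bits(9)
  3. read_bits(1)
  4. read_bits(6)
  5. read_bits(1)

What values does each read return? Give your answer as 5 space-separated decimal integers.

Read 1: bits[0:7] width=7 -> value=30 (bin 0011110); offset now 7 = byte 0 bit 7; 17 bits remain
Read 2: bits[7:16] width=9 -> value=382 (bin 101111110); offset now 16 = byte 2 bit 0; 8 bits remain
Read 3: bits[16:17] width=1 -> value=0 (bin 0); offset now 17 = byte 2 bit 1; 7 bits remain
Read 4: bits[17:23] width=6 -> value=29 (bin 011101); offset now 23 = byte 2 bit 7; 1 bits remain
Read 5: bits[23:24] width=1 -> value=0 (bin 0); offset now 24 = byte 3 bit 0; 0 bits remain

Answer: 30 382 0 29 0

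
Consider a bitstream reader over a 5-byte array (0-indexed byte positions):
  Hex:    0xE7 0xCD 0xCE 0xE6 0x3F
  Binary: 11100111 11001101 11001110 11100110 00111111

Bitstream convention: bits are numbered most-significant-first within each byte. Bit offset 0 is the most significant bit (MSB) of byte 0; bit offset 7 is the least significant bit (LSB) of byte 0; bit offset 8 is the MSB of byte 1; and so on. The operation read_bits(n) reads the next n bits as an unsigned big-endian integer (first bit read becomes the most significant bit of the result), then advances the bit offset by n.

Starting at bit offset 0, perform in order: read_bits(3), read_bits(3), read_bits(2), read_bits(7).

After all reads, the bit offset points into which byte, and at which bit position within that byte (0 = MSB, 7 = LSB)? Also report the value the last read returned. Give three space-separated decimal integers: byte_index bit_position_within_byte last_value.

Read 1: bits[0:3] width=3 -> value=7 (bin 111); offset now 3 = byte 0 bit 3; 37 bits remain
Read 2: bits[3:6] width=3 -> value=1 (bin 001); offset now 6 = byte 0 bit 6; 34 bits remain
Read 3: bits[6:8] width=2 -> value=3 (bin 11); offset now 8 = byte 1 bit 0; 32 bits remain
Read 4: bits[8:15] width=7 -> value=102 (bin 1100110); offset now 15 = byte 1 bit 7; 25 bits remain

Answer: 1 7 102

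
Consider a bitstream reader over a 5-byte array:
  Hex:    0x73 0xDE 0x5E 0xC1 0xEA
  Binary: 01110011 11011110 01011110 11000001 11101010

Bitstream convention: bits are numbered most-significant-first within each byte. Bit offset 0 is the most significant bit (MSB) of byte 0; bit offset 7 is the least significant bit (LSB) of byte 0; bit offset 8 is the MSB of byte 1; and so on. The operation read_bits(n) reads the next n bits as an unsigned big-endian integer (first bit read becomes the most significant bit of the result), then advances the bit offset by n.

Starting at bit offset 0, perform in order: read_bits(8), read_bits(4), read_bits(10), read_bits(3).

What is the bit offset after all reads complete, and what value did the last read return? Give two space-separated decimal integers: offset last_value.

Read 1: bits[0:8] width=8 -> value=115 (bin 01110011); offset now 8 = byte 1 bit 0; 32 bits remain
Read 2: bits[8:12] width=4 -> value=13 (bin 1101); offset now 12 = byte 1 bit 4; 28 bits remain
Read 3: bits[12:22] width=10 -> value=919 (bin 1110010111); offset now 22 = byte 2 bit 6; 18 bits remain
Read 4: bits[22:25] width=3 -> value=5 (bin 101); offset now 25 = byte 3 bit 1; 15 bits remain

Answer: 25 5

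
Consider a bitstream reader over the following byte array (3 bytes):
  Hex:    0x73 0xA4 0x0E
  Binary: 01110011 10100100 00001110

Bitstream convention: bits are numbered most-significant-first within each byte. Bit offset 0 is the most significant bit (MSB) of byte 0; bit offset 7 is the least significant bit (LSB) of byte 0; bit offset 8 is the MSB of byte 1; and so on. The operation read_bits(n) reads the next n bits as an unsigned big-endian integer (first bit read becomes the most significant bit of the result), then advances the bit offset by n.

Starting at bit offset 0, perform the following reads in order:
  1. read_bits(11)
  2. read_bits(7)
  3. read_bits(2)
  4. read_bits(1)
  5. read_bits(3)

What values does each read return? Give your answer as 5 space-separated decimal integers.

Answer: 925 16 0 1 6

Derivation:
Read 1: bits[0:11] width=11 -> value=925 (bin 01110011101); offset now 11 = byte 1 bit 3; 13 bits remain
Read 2: bits[11:18] width=7 -> value=16 (bin 0010000); offset now 18 = byte 2 bit 2; 6 bits remain
Read 3: bits[18:20] width=2 -> value=0 (bin 00); offset now 20 = byte 2 bit 4; 4 bits remain
Read 4: bits[20:21] width=1 -> value=1 (bin 1); offset now 21 = byte 2 bit 5; 3 bits remain
Read 5: bits[21:24] width=3 -> value=6 (bin 110); offset now 24 = byte 3 bit 0; 0 bits remain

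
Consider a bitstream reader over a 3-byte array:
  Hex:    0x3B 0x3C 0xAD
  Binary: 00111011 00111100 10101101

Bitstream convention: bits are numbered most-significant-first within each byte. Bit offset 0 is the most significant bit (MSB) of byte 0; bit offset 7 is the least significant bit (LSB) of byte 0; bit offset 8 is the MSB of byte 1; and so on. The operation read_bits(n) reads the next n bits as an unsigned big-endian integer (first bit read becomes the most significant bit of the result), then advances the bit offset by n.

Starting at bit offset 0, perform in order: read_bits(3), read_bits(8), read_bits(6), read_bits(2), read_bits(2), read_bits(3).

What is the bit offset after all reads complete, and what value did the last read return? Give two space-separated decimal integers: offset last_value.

Answer: 24 5

Derivation:
Read 1: bits[0:3] width=3 -> value=1 (bin 001); offset now 3 = byte 0 bit 3; 21 bits remain
Read 2: bits[3:11] width=8 -> value=217 (bin 11011001); offset now 11 = byte 1 bit 3; 13 bits remain
Read 3: bits[11:17] width=6 -> value=57 (bin 111001); offset now 17 = byte 2 bit 1; 7 bits remain
Read 4: bits[17:19] width=2 -> value=1 (bin 01); offset now 19 = byte 2 bit 3; 5 bits remain
Read 5: bits[19:21] width=2 -> value=1 (bin 01); offset now 21 = byte 2 bit 5; 3 bits remain
Read 6: bits[21:24] width=3 -> value=5 (bin 101); offset now 24 = byte 3 bit 0; 0 bits remain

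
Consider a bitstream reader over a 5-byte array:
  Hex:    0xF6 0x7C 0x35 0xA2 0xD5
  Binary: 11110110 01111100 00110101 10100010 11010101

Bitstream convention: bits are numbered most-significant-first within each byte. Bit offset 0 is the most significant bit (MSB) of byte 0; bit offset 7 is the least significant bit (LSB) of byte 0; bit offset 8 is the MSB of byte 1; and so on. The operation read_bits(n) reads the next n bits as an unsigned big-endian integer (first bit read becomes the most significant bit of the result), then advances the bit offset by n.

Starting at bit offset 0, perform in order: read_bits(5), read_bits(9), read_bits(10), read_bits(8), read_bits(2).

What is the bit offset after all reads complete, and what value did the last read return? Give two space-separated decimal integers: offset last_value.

Read 1: bits[0:5] width=5 -> value=30 (bin 11110); offset now 5 = byte 0 bit 5; 35 bits remain
Read 2: bits[5:14] width=9 -> value=415 (bin 110011111); offset now 14 = byte 1 bit 6; 26 bits remain
Read 3: bits[14:24] width=10 -> value=53 (bin 0000110101); offset now 24 = byte 3 bit 0; 16 bits remain
Read 4: bits[24:32] width=8 -> value=162 (bin 10100010); offset now 32 = byte 4 bit 0; 8 bits remain
Read 5: bits[32:34] width=2 -> value=3 (bin 11); offset now 34 = byte 4 bit 2; 6 bits remain

Answer: 34 3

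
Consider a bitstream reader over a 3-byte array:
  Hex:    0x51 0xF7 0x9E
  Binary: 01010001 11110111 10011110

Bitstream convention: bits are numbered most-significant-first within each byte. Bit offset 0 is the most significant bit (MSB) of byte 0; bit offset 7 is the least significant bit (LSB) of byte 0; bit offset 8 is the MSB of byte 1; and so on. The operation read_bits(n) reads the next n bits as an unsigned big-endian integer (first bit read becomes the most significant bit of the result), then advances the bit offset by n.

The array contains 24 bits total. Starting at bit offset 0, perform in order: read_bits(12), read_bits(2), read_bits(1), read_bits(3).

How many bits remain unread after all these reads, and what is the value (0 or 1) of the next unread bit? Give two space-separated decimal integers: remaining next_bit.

Read 1: bits[0:12] width=12 -> value=1311 (bin 010100011111); offset now 12 = byte 1 bit 4; 12 bits remain
Read 2: bits[12:14] width=2 -> value=1 (bin 01); offset now 14 = byte 1 bit 6; 10 bits remain
Read 3: bits[14:15] width=1 -> value=1 (bin 1); offset now 15 = byte 1 bit 7; 9 bits remain
Read 4: bits[15:18] width=3 -> value=6 (bin 110); offset now 18 = byte 2 bit 2; 6 bits remain

Answer: 6 0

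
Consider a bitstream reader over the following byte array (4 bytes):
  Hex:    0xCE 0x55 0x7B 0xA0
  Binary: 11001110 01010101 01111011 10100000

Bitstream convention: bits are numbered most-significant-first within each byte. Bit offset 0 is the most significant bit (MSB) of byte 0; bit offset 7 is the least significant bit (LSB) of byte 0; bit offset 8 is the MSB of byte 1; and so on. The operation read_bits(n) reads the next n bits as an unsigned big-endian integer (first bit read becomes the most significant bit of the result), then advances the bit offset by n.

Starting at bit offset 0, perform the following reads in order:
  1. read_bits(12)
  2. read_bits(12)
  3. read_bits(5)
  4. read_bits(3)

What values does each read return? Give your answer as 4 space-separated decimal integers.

Answer: 3301 1403 20 0

Derivation:
Read 1: bits[0:12] width=12 -> value=3301 (bin 110011100101); offset now 12 = byte 1 bit 4; 20 bits remain
Read 2: bits[12:24] width=12 -> value=1403 (bin 010101111011); offset now 24 = byte 3 bit 0; 8 bits remain
Read 3: bits[24:29] width=5 -> value=20 (bin 10100); offset now 29 = byte 3 bit 5; 3 bits remain
Read 4: bits[29:32] width=3 -> value=0 (bin 000); offset now 32 = byte 4 bit 0; 0 bits remain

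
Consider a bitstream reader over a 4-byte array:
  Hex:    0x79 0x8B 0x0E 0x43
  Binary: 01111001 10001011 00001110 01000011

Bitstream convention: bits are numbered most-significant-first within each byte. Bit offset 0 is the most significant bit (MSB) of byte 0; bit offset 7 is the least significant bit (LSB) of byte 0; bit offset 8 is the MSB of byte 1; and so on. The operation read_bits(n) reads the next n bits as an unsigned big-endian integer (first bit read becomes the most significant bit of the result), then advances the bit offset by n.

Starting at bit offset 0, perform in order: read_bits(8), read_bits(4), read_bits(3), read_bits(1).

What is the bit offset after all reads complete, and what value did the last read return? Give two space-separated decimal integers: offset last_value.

Answer: 16 1

Derivation:
Read 1: bits[0:8] width=8 -> value=121 (bin 01111001); offset now 8 = byte 1 bit 0; 24 bits remain
Read 2: bits[8:12] width=4 -> value=8 (bin 1000); offset now 12 = byte 1 bit 4; 20 bits remain
Read 3: bits[12:15] width=3 -> value=5 (bin 101); offset now 15 = byte 1 bit 7; 17 bits remain
Read 4: bits[15:16] width=1 -> value=1 (bin 1); offset now 16 = byte 2 bit 0; 16 bits remain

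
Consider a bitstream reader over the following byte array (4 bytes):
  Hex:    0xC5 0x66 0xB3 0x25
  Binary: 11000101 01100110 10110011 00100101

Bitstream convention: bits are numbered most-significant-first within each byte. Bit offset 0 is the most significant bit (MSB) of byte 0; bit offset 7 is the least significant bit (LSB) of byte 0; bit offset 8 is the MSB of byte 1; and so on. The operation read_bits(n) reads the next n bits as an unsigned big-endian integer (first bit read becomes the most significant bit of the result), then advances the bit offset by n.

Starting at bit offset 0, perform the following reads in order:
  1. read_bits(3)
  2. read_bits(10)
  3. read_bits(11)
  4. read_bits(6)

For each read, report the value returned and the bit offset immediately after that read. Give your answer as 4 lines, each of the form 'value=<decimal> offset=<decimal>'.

Answer: value=6 offset=3
value=172 offset=13
value=1715 offset=24
value=9 offset=30

Derivation:
Read 1: bits[0:3] width=3 -> value=6 (bin 110); offset now 3 = byte 0 bit 3; 29 bits remain
Read 2: bits[3:13] width=10 -> value=172 (bin 0010101100); offset now 13 = byte 1 bit 5; 19 bits remain
Read 3: bits[13:24] width=11 -> value=1715 (bin 11010110011); offset now 24 = byte 3 bit 0; 8 bits remain
Read 4: bits[24:30] width=6 -> value=9 (bin 001001); offset now 30 = byte 3 bit 6; 2 bits remain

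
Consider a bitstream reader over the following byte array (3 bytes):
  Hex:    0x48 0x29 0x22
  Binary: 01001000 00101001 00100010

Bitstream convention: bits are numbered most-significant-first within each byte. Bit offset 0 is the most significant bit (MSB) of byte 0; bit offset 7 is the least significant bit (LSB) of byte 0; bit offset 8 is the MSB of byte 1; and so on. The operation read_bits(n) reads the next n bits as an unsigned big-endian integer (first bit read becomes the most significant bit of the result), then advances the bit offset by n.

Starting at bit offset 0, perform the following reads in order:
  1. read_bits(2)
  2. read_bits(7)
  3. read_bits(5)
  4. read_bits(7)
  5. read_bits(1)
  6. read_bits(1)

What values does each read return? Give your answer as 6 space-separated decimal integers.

Read 1: bits[0:2] width=2 -> value=1 (bin 01); offset now 2 = byte 0 bit 2; 22 bits remain
Read 2: bits[2:9] width=7 -> value=16 (bin 0010000); offset now 9 = byte 1 bit 1; 15 bits remain
Read 3: bits[9:14] width=5 -> value=10 (bin 01010); offset now 14 = byte 1 bit 6; 10 bits remain
Read 4: bits[14:21] width=7 -> value=36 (bin 0100100); offset now 21 = byte 2 bit 5; 3 bits remain
Read 5: bits[21:22] width=1 -> value=0 (bin 0); offset now 22 = byte 2 bit 6; 2 bits remain
Read 6: bits[22:23] width=1 -> value=1 (bin 1); offset now 23 = byte 2 bit 7; 1 bits remain

Answer: 1 16 10 36 0 1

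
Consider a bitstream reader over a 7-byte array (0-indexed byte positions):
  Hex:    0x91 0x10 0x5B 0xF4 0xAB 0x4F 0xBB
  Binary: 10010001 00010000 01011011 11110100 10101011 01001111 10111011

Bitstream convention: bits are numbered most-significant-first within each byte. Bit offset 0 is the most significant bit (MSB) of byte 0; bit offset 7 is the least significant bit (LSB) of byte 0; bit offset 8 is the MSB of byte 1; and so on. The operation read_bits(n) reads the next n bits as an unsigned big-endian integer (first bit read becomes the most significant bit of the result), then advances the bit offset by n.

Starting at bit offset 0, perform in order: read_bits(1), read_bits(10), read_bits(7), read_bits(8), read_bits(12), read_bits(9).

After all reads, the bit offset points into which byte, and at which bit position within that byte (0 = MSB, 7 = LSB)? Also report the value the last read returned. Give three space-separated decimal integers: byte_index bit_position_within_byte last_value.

Answer: 5 7 423

Derivation:
Read 1: bits[0:1] width=1 -> value=1 (bin 1); offset now 1 = byte 0 bit 1; 55 bits remain
Read 2: bits[1:11] width=10 -> value=136 (bin 0010001000); offset now 11 = byte 1 bit 3; 45 bits remain
Read 3: bits[11:18] width=7 -> value=65 (bin 1000001); offset now 18 = byte 2 bit 2; 38 bits remain
Read 4: bits[18:26] width=8 -> value=111 (bin 01101111); offset now 26 = byte 3 bit 2; 30 bits remain
Read 5: bits[26:38] width=12 -> value=3370 (bin 110100101010); offset now 38 = byte 4 bit 6; 18 bits remain
Read 6: bits[38:47] width=9 -> value=423 (bin 110100111); offset now 47 = byte 5 bit 7; 9 bits remain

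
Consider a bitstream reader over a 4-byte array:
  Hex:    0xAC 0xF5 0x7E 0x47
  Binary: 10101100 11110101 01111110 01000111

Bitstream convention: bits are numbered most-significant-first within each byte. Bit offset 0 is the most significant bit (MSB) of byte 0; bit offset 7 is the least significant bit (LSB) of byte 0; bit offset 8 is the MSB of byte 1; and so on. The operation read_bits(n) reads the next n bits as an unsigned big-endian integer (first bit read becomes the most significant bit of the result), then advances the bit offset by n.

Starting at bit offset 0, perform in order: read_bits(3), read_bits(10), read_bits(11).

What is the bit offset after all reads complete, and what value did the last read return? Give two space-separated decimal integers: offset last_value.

Read 1: bits[0:3] width=3 -> value=5 (bin 101); offset now 3 = byte 0 bit 3; 29 bits remain
Read 2: bits[3:13] width=10 -> value=414 (bin 0110011110); offset now 13 = byte 1 bit 5; 19 bits remain
Read 3: bits[13:24] width=11 -> value=1406 (bin 10101111110); offset now 24 = byte 3 bit 0; 8 bits remain

Answer: 24 1406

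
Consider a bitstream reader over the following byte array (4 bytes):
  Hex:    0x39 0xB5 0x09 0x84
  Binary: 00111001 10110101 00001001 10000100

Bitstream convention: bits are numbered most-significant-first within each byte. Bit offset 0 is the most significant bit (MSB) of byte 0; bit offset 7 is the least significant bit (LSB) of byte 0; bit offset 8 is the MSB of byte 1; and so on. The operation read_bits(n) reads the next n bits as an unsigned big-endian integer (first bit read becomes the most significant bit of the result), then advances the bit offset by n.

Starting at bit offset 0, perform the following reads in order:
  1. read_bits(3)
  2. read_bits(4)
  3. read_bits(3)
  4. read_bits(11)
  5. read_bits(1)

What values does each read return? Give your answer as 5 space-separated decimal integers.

Read 1: bits[0:3] width=3 -> value=1 (bin 001); offset now 3 = byte 0 bit 3; 29 bits remain
Read 2: bits[3:7] width=4 -> value=12 (bin 1100); offset now 7 = byte 0 bit 7; 25 bits remain
Read 3: bits[7:10] width=3 -> value=6 (bin 110); offset now 10 = byte 1 bit 2; 22 bits remain
Read 4: bits[10:21] width=11 -> value=1697 (bin 11010100001); offset now 21 = byte 2 bit 5; 11 bits remain
Read 5: bits[21:22] width=1 -> value=0 (bin 0); offset now 22 = byte 2 bit 6; 10 bits remain

Answer: 1 12 6 1697 0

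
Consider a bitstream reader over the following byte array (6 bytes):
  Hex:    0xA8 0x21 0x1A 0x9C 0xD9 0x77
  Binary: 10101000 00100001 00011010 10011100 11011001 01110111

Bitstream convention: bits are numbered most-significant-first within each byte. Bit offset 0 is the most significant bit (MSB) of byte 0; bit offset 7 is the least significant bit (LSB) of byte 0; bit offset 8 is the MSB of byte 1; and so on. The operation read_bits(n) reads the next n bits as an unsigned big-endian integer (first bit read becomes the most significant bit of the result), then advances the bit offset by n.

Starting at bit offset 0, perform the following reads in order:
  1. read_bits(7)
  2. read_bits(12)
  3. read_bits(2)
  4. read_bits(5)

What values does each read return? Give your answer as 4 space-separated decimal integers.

Read 1: bits[0:7] width=7 -> value=84 (bin 1010100); offset now 7 = byte 0 bit 7; 41 bits remain
Read 2: bits[7:19] width=12 -> value=264 (bin 000100001000); offset now 19 = byte 2 bit 3; 29 bits remain
Read 3: bits[19:21] width=2 -> value=3 (bin 11); offset now 21 = byte 2 bit 5; 27 bits remain
Read 4: bits[21:26] width=5 -> value=10 (bin 01010); offset now 26 = byte 3 bit 2; 22 bits remain

Answer: 84 264 3 10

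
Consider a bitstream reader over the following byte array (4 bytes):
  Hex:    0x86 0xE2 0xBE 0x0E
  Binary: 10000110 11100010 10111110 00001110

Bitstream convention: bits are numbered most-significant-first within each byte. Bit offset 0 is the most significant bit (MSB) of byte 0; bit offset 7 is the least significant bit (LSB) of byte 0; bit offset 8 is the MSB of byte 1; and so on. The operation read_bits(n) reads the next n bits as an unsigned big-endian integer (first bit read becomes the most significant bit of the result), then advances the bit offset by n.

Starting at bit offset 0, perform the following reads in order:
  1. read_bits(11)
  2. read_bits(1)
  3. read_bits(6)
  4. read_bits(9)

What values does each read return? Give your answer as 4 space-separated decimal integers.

Read 1: bits[0:11] width=11 -> value=1079 (bin 10000110111); offset now 11 = byte 1 bit 3; 21 bits remain
Read 2: bits[11:12] width=1 -> value=0 (bin 0); offset now 12 = byte 1 bit 4; 20 bits remain
Read 3: bits[12:18] width=6 -> value=10 (bin 001010); offset now 18 = byte 2 bit 2; 14 bits remain
Read 4: bits[18:27] width=9 -> value=496 (bin 111110000); offset now 27 = byte 3 bit 3; 5 bits remain

Answer: 1079 0 10 496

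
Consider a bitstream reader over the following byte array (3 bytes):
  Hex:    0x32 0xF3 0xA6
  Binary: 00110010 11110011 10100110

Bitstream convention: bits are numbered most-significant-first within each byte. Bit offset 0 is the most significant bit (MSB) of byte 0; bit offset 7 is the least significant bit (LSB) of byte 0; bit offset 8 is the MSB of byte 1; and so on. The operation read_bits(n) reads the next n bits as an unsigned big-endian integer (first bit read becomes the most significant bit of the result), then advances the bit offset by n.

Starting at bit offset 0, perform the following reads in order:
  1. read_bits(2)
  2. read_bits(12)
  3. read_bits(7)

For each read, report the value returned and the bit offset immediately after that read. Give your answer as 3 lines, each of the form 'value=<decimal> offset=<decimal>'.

Read 1: bits[0:2] width=2 -> value=0 (bin 00); offset now 2 = byte 0 bit 2; 22 bits remain
Read 2: bits[2:14] width=12 -> value=3260 (bin 110010111100); offset now 14 = byte 1 bit 6; 10 bits remain
Read 3: bits[14:21] width=7 -> value=116 (bin 1110100); offset now 21 = byte 2 bit 5; 3 bits remain

Answer: value=0 offset=2
value=3260 offset=14
value=116 offset=21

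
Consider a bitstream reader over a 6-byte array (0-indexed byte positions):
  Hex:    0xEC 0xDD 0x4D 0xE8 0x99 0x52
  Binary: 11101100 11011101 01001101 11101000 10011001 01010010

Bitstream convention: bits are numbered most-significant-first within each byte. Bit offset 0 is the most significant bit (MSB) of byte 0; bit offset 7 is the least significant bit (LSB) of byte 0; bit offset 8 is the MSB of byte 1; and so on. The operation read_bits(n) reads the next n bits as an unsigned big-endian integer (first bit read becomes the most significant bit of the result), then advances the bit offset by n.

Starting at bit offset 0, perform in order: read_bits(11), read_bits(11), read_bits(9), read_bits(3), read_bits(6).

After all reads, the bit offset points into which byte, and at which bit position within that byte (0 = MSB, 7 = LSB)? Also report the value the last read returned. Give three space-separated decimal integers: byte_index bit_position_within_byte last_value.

Read 1: bits[0:11] width=11 -> value=1894 (bin 11101100110); offset now 11 = byte 1 bit 3; 37 bits remain
Read 2: bits[11:22] width=11 -> value=1875 (bin 11101010011); offset now 22 = byte 2 bit 6; 26 bits remain
Read 3: bits[22:31] width=9 -> value=244 (bin 011110100); offset now 31 = byte 3 bit 7; 17 bits remain
Read 4: bits[31:34] width=3 -> value=2 (bin 010); offset now 34 = byte 4 bit 2; 14 bits remain
Read 5: bits[34:40] width=6 -> value=25 (bin 011001); offset now 40 = byte 5 bit 0; 8 bits remain

Answer: 5 0 25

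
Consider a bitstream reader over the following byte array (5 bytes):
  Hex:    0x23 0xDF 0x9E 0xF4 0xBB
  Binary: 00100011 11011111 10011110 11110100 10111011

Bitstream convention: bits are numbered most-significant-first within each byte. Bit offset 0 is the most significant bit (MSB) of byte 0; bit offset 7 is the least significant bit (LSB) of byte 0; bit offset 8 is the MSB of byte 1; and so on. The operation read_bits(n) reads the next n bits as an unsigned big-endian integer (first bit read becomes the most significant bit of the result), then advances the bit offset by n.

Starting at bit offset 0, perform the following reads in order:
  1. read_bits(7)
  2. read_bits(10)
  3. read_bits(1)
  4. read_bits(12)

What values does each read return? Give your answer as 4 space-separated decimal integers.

Answer: 17 959 0 1981

Derivation:
Read 1: bits[0:7] width=7 -> value=17 (bin 0010001); offset now 7 = byte 0 bit 7; 33 bits remain
Read 2: bits[7:17] width=10 -> value=959 (bin 1110111111); offset now 17 = byte 2 bit 1; 23 bits remain
Read 3: bits[17:18] width=1 -> value=0 (bin 0); offset now 18 = byte 2 bit 2; 22 bits remain
Read 4: bits[18:30] width=12 -> value=1981 (bin 011110111101); offset now 30 = byte 3 bit 6; 10 bits remain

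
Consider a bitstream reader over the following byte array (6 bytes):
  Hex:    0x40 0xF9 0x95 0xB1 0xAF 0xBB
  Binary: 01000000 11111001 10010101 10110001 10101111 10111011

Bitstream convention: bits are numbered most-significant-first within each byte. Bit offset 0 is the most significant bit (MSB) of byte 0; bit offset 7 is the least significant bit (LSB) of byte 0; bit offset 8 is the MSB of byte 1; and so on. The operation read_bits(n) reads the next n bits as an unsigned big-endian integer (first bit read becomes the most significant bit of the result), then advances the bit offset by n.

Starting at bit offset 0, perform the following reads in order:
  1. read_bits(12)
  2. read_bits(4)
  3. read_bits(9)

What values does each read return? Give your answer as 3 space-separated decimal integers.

Answer: 1039 9 299

Derivation:
Read 1: bits[0:12] width=12 -> value=1039 (bin 010000001111); offset now 12 = byte 1 bit 4; 36 bits remain
Read 2: bits[12:16] width=4 -> value=9 (bin 1001); offset now 16 = byte 2 bit 0; 32 bits remain
Read 3: bits[16:25] width=9 -> value=299 (bin 100101011); offset now 25 = byte 3 bit 1; 23 bits remain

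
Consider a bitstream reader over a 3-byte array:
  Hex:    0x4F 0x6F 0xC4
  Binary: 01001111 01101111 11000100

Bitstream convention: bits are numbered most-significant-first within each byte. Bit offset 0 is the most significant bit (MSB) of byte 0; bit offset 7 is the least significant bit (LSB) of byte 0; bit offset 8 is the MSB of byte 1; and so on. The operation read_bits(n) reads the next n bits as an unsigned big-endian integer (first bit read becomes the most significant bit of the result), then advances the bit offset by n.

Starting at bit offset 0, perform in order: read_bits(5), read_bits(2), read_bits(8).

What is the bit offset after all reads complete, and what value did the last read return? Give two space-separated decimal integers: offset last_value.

Read 1: bits[0:5] width=5 -> value=9 (bin 01001); offset now 5 = byte 0 bit 5; 19 bits remain
Read 2: bits[5:7] width=2 -> value=3 (bin 11); offset now 7 = byte 0 bit 7; 17 bits remain
Read 3: bits[7:15] width=8 -> value=183 (bin 10110111); offset now 15 = byte 1 bit 7; 9 bits remain

Answer: 15 183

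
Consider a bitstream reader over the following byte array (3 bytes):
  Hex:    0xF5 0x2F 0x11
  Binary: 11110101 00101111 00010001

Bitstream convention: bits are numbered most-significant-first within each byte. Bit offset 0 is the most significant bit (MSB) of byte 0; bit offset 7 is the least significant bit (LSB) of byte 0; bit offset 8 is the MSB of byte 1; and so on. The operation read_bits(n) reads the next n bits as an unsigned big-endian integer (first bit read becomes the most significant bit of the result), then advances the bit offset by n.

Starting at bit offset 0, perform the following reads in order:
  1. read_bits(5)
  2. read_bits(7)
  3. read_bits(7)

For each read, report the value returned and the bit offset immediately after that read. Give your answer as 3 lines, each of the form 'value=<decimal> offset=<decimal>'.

Answer: value=30 offset=5
value=82 offset=12
value=120 offset=19

Derivation:
Read 1: bits[0:5] width=5 -> value=30 (bin 11110); offset now 5 = byte 0 bit 5; 19 bits remain
Read 2: bits[5:12] width=7 -> value=82 (bin 1010010); offset now 12 = byte 1 bit 4; 12 bits remain
Read 3: bits[12:19] width=7 -> value=120 (bin 1111000); offset now 19 = byte 2 bit 3; 5 bits remain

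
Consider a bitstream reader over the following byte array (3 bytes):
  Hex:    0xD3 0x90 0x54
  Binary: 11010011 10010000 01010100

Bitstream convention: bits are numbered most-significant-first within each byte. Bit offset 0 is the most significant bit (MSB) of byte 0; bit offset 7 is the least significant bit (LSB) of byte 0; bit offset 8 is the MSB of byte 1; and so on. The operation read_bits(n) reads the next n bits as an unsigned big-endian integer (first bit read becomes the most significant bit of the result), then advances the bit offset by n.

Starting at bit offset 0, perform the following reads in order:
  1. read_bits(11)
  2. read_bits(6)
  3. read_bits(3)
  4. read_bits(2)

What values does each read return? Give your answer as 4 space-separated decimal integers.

Read 1: bits[0:11] width=11 -> value=1692 (bin 11010011100); offset now 11 = byte 1 bit 3; 13 bits remain
Read 2: bits[11:17] width=6 -> value=32 (bin 100000); offset now 17 = byte 2 bit 1; 7 bits remain
Read 3: bits[17:20] width=3 -> value=5 (bin 101); offset now 20 = byte 2 bit 4; 4 bits remain
Read 4: bits[20:22] width=2 -> value=1 (bin 01); offset now 22 = byte 2 bit 6; 2 bits remain

Answer: 1692 32 5 1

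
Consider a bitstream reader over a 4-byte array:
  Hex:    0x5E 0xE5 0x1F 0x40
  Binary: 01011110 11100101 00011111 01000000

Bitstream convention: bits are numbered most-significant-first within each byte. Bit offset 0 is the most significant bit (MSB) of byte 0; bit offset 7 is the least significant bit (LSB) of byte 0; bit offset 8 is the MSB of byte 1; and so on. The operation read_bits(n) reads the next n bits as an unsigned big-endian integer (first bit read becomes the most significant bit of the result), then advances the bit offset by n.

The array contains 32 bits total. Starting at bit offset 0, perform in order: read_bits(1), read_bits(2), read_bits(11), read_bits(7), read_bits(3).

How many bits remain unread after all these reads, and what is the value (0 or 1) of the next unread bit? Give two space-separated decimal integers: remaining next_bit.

Read 1: bits[0:1] width=1 -> value=0 (bin 0); offset now 1 = byte 0 bit 1; 31 bits remain
Read 2: bits[1:3] width=2 -> value=2 (bin 10); offset now 3 = byte 0 bit 3; 29 bits remain
Read 3: bits[3:14] width=11 -> value=1977 (bin 11110111001); offset now 14 = byte 1 bit 6; 18 bits remain
Read 4: bits[14:21] width=7 -> value=35 (bin 0100011); offset now 21 = byte 2 bit 5; 11 bits remain
Read 5: bits[21:24] width=3 -> value=7 (bin 111); offset now 24 = byte 3 bit 0; 8 bits remain

Answer: 8 0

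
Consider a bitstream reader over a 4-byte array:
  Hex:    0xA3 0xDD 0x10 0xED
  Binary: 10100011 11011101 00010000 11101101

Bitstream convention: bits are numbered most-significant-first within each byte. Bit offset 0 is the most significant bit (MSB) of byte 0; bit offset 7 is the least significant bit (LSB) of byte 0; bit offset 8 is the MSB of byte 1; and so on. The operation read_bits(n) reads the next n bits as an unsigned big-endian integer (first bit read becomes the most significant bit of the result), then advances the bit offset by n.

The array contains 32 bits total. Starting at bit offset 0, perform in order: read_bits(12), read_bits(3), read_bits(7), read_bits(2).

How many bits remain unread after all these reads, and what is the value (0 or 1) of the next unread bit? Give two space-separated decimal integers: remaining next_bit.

Read 1: bits[0:12] width=12 -> value=2621 (bin 101000111101); offset now 12 = byte 1 bit 4; 20 bits remain
Read 2: bits[12:15] width=3 -> value=6 (bin 110); offset now 15 = byte 1 bit 7; 17 bits remain
Read 3: bits[15:22] width=7 -> value=68 (bin 1000100); offset now 22 = byte 2 bit 6; 10 bits remain
Read 4: bits[22:24] width=2 -> value=0 (bin 00); offset now 24 = byte 3 bit 0; 8 bits remain

Answer: 8 1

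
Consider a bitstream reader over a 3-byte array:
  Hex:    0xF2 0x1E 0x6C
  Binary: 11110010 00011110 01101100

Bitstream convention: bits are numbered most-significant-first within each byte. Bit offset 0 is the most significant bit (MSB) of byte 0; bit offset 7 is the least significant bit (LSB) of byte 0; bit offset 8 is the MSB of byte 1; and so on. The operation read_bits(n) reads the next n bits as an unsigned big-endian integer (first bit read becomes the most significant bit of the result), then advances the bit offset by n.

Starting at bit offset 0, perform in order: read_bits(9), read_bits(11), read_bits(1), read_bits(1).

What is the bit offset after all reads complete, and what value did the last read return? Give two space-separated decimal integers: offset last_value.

Answer: 22 1

Derivation:
Read 1: bits[0:9] width=9 -> value=484 (bin 111100100); offset now 9 = byte 1 bit 1; 15 bits remain
Read 2: bits[9:20] width=11 -> value=486 (bin 00111100110); offset now 20 = byte 2 bit 4; 4 bits remain
Read 3: bits[20:21] width=1 -> value=1 (bin 1); offset now 21 = byte 2 bit 5; 3 bits remain
Read 4: bits[21:22] width=1 -> value=1 (bin 1); offset now 22 = byte 2 bit 6; 2 bits remain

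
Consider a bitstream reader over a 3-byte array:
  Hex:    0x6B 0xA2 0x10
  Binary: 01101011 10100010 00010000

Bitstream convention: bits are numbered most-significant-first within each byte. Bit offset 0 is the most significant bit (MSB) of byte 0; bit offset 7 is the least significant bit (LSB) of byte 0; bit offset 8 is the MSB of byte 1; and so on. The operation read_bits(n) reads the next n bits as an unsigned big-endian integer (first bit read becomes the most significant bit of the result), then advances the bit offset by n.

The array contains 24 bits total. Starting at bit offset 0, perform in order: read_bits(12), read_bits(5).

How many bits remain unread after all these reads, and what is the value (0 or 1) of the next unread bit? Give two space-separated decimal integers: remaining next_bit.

Read 1: bits[0:12] width=12 -> value=1722 (bin 011010111010); offset now 12 = byte 1 bit 4; 12 bits remain
Read 2: bits[12:17] width=5 -> value=4 (bin 00100); offset now 17 = byte 2 bit 1; 7 bits remain

Answer: 7 0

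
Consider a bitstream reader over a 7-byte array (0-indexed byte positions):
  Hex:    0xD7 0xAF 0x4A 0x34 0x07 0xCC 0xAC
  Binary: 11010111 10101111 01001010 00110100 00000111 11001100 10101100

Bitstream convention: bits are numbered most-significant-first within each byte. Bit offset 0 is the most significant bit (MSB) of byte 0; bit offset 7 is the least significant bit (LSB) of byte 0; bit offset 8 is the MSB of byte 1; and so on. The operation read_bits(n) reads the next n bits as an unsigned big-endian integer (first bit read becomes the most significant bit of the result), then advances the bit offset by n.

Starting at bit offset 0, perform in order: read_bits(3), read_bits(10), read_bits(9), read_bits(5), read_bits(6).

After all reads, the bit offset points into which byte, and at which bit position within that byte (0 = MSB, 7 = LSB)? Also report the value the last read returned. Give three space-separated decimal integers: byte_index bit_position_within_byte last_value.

Answer: 4 1 40

Derivation:
Read 1: bits[0:3] width=3 -> value=6 (bin 110); offset now 3 = byte 0 bit 3; 53 bits remain
Read 2: bits[3:13] width=10 -> value=757 (bin 1011110101); offset now 13 = byte 1 bit 5; 43 bits remain
Read 3: bits[13:22] width=9 -> value=466 (bin 111010010); offset now 22 = byte 2 bit 6; 34 bits remain
Read 4: bits[22:27] width=5 -> value=17 (bin 10001); offset now 27 = byte 3 bit 3; 29 bits remain
Read 5: bits[27:33] width=6 -> value=40 (bin 101000); offset now 33 = byte 4 bit 1; 23 bits remain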